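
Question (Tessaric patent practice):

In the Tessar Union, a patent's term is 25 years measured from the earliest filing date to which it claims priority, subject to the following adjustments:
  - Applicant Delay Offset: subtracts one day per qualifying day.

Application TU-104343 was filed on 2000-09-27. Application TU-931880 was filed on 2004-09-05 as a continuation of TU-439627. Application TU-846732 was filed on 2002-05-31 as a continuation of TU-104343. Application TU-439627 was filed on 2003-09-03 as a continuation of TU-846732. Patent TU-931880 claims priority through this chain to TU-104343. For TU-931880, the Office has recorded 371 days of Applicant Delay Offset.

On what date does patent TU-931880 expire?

Earliest priority filing: 27 September 2000.
Base term: 27 September 2000 + 25 years → 27 September 2025.
Applicant Delay Offset: −371 days → 21 September 2024.

September 21, 2024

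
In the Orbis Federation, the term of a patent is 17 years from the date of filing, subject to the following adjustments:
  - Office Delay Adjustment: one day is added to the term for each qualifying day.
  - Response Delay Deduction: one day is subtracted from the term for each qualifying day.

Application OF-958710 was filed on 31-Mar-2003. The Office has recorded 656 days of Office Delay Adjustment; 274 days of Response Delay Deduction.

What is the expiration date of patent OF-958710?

Base term: filing date + 17 years → 31 March 2020.
Office Delay Adjustment: +656 days → 16 January 2022.
Response Delay Deduction: −274 days → 17 April 2021.

April 17, 2021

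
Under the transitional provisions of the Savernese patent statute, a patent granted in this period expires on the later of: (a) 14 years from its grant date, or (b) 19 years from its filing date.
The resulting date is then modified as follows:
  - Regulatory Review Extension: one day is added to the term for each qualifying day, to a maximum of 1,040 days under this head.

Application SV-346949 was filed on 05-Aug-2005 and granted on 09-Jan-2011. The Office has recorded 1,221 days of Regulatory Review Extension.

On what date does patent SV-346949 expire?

2027-11-15

(a) grant + 14 years → 9 January 2025.
(b) filing + 19 years → 5 August 2024.
Later of the two: 9 January 2025.
Regulatory Review Extension: 1221 days claimed exceeds the 1040-day cap, so +1040 days → 15 November 2027.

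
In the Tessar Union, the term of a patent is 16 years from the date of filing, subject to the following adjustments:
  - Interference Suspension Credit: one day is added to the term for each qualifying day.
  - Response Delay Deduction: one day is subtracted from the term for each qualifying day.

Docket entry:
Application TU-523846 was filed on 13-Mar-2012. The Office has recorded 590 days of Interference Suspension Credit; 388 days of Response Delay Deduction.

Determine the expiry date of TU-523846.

Base term: filing date + 16 years → 13 March 2028.
Interference Suspension Credit: +590 days → 24 October 2029.
Response Delay Deduction: −388 days → 1 October 2028.

October 1, 2028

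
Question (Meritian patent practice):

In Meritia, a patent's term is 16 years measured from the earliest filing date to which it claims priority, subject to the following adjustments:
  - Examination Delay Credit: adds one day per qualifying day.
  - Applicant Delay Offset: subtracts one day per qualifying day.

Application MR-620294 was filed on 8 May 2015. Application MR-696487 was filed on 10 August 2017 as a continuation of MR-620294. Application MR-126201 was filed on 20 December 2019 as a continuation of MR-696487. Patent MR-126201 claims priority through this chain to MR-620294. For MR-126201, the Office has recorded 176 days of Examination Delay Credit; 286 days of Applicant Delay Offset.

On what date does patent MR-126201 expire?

2031-01-18

Earliest priority filing: 8 May 2015.
Base term: 8 May 2015 + 16 years → 8 May 2031.
Examination Delay Credit: +176 days → 31 October 2031.
Applicant Delay Offset: −286 days → 18 January 2031.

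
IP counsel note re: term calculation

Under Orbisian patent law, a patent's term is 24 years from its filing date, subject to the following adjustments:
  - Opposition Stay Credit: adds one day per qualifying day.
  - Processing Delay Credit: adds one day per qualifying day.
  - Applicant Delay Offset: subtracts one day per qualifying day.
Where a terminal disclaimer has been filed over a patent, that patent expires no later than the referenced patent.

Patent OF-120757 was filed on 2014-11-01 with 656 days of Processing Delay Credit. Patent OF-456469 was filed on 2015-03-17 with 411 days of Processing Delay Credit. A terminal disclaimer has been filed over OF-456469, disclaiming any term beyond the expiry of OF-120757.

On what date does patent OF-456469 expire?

Natural term of OF-456469:
  Base: filing + 24 years → 17 March 2039.
  Processing Delay Credit: +411 days → 1 May 2040.
Expiry of referenced patent OF-120757:
  Base: filing + 24 years → 1 November 2038.
  Processing Delay Credit: +656 days → 18 August 2040.
Terminal disclaimer: OF-456469 expires on the earlier of 1 May 2040 and 18 August 2040.

May 1, 2040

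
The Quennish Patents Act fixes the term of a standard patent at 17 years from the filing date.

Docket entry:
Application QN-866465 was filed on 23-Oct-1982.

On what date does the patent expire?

1999-10-23

Filing date + 17 years → 23 October 1999.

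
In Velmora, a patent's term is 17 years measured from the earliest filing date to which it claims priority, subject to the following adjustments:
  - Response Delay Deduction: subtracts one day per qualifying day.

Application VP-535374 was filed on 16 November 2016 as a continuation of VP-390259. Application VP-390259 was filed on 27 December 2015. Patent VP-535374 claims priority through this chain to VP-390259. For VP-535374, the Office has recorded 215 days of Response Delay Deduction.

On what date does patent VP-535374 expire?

Earliest priority filing: 27 December 2015.
Base term: 27 December 2015 + 17 years → 27 December 2032.
Response Delay Deduction: −215 days → 26 May 2032.

May 26, 2032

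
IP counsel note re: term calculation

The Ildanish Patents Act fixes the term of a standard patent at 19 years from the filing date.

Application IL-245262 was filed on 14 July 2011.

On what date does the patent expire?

2030-07-14

Filing date + 19 years → 14 July 2030.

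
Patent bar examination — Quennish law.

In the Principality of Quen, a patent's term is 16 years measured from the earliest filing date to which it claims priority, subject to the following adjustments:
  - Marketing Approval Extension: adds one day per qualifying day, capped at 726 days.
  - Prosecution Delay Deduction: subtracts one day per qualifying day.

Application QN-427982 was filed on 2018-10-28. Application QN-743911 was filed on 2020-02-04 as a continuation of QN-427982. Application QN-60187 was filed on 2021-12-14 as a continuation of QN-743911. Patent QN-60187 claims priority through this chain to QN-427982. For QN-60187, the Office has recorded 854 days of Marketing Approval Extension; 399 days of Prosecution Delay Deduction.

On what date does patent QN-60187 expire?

2035-09-20

Earliest priority filing: 28 October 2018.
Base term: 28 October 2018 + 16 years → 28 October 2034.
Marketing Approval Extension: 854 days claimed exceeds the 726-day cap, so +726 days → 23 October 2036.
Prosecution Delay Deduction: −399 days → 20 September 2035.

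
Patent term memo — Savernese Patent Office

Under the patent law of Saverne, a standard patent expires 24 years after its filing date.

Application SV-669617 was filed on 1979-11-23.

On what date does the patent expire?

2003-11-23

Filing date + 24 years → 23 November 2003.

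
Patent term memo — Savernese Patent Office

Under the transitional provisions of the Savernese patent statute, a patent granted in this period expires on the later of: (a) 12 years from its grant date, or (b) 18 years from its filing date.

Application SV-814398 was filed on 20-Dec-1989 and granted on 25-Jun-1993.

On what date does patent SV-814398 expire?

2007-12-20

(a) grant + 12 years → 25 June 2005.
(b) filing + 18 years → 20 December 2007.
Later of the two: 20 December 2007.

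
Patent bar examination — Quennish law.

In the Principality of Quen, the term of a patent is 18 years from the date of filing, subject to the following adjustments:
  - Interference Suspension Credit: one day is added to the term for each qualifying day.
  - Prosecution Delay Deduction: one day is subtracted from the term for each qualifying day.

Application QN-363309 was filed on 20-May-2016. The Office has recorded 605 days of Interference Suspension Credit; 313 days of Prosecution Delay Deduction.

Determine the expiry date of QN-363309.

Base term: filing date + 18 years → 20 May 2034.
Interference Suspension Credit: +605 days → 15 January 2036.
Prosecution Delay Deduction: −313 days → 8 March 2035.

March 8, 2035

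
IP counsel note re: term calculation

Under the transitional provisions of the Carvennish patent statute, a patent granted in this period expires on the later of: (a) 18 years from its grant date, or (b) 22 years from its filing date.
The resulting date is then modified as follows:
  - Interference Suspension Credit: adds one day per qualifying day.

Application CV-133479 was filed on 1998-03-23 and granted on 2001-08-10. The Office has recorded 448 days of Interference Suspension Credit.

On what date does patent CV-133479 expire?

(a) grant + 18 years → 10 August 2019.
(b) filing + 22 years → 23 March 2020.
Later of the two: 23 March 2020.
Interference Suspension Credit: +448 days → 14 June 2021.

2021-06-14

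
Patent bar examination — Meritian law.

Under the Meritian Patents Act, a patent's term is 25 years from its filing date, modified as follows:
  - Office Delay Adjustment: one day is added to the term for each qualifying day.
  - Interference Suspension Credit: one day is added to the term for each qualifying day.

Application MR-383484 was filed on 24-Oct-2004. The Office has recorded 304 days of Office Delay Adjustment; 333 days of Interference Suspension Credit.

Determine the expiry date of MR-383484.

2031-07-23

Base term: filing date + 25 years → 24 October 2029.
Office Delay Adjustment: +304 days → 24 August 2030.
Interference Suspension Credit: +333 days → 23 July 2031.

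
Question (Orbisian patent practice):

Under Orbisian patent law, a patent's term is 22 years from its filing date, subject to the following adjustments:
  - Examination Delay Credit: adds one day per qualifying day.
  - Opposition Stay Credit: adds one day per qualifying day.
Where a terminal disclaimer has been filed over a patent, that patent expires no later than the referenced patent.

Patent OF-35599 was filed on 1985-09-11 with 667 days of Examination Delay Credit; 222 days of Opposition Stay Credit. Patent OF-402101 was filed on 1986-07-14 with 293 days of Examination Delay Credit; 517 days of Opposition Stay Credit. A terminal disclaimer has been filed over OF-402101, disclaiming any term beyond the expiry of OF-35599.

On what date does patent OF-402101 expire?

Natural term of OF-402101:
  Base: filing + 22 years → 14 July 2008.
  Examination Delay Credit: +293 days → 3 May 2009.
  Opposition Stay Credit: +517 days → 2 October 2010.
Expiry of referenced patent OF-35599:
  Base: filing + 22 years → 11 September 2007.
  Examination Delay Credit: +667 days → 9 July 2009.
  Opposition Stay Credit: +222 days → 16 February 2010.
Terminal disclaimer: OF-402101 expires on the earlier of 2 October 2010 and 16 February 2010.

February 16, 2010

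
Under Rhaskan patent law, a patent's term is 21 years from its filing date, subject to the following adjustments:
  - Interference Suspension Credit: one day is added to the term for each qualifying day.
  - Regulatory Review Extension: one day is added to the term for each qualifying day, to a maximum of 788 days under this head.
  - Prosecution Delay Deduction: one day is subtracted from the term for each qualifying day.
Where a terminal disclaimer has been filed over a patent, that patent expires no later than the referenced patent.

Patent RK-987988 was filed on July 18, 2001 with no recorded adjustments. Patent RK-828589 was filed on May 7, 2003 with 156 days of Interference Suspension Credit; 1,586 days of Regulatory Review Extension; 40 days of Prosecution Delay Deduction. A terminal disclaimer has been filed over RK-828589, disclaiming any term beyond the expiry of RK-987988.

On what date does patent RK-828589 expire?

Natural term of RK-828589:
  Base: filing + 21 years → 7 May 2024.
  Interference Suspension Credit: +156 days → 10 October 2024.
  Regulatory Review Extension: 1586 days claimed exceeds the 788-day cap, so +788 days → 7 December 2026.
  Prosecution Delay Deduction: −40 days → 28 October 2026.
Expiry of referenced patent RK-987988:
  Base: filing + 21 years → 18 July 2022.
Terminal disclaimer: RK-828589 expires on the earlier of 28 October 2026 and 18 July 2022.

2022-07-18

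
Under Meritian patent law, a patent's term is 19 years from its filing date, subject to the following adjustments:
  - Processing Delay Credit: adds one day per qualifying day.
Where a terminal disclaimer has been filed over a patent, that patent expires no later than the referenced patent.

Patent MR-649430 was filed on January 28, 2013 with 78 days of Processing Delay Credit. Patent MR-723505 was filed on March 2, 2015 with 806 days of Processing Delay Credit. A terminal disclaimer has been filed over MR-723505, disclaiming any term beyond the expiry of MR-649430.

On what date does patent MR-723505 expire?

Natural term of MR-723505:
  Base: filing + 19 years → 2 March 2034.
  Processing Delay Credit: +806 days → 16 May 2036.
Expiry of referenced patent MR-649430:
  Base: filing + 19 years → 28 January 2032.
  Processing Delay Credit: +78 days → 15 April 2032.
Terminal disclaimer: MR-723505 expires on the earlier of 16 May 2036 and 15 April 2032.

April 15, 2032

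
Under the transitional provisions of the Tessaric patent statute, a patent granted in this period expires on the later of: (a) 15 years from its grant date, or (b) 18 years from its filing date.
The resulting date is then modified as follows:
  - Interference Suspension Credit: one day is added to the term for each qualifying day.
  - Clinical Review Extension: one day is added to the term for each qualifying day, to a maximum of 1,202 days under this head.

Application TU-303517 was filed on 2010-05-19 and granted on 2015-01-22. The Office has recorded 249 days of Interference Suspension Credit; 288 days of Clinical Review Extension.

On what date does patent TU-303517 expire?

(a) grant + 15 years → 22 January 2030.
(b) filing + 18 years → 19 May 2028.
Later of the two: 22 January 2030.
Interference Suspension Credit: +249 days → 28 September 2030.
Clinical Review Extension: 288 days (within the 1202-day cap) → +288 days → 13 July 2031.

2031-07-13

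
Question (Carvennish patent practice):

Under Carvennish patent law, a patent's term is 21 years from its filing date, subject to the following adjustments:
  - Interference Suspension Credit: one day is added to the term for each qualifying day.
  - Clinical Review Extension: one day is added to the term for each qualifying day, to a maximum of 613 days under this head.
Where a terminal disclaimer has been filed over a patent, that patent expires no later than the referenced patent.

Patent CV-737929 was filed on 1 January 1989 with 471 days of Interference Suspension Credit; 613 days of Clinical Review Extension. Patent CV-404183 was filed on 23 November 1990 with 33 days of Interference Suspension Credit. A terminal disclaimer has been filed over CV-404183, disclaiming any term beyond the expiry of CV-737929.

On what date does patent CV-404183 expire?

2011-12-26

Natural term of CV-404183:
  Base: filing + 21 years → 23 November 2011.
  Interference Suspension Credit: +33 days → 26 December 2011.
Expiry of referenced patent CV-737929:
  Base: filing + 21 years → 1 January 2010.
  Interference Suspension Credit: +471 days → 17 April 2011.
  Clinical Review Extension: 613 days (within the 613-day cap) → +613 days → 20 December 2012.
Terminal disclaimer: CV-404183 expires on the earlier of 26 December 2011 and 20 December 2012.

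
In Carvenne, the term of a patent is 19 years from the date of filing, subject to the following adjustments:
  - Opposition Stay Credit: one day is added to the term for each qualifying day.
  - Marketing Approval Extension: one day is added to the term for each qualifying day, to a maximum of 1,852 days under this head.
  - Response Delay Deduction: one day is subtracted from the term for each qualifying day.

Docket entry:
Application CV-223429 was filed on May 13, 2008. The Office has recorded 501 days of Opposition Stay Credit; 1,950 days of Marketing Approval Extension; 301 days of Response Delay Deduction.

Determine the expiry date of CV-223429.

December 24, 2032

Base term: filing date + 19 years → 13 May 2027.
Opposition Stay Credit: +501 days → 25 September 2028.
Marketing Approval Extension: 1950 days claimed exceeds the 1852-day cap, so +1852 days → 21 October 2033.
Response Delay Deduction: −301 days → 24 December 2032.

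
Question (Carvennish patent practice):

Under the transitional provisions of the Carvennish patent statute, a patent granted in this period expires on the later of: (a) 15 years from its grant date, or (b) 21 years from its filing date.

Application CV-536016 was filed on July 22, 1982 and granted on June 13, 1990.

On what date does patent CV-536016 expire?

(a) grant + 15 years → 13 June 2005.
(b) filing + 21 years → 22 July 2003.
Later of the two: 13 June 2005.

June 13, 2005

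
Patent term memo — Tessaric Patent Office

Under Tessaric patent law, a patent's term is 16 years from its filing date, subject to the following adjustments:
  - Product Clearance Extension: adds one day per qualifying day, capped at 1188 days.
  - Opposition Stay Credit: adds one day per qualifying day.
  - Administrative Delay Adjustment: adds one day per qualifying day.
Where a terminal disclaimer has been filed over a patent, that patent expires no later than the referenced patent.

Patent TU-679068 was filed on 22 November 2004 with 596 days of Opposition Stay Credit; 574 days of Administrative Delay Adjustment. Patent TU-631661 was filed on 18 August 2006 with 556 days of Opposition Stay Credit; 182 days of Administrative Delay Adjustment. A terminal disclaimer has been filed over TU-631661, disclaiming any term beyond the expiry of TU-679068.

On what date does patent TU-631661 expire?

2024-02-05

Natural term of TU-631661:
  Base: filing + 16 years → 18 August 2022.
  Opposition Stay Credit: +556 days → 25 February 2024.
  Administrative Delay Adjustment: +182 days → 25 August 2024.
Expiry of referenced patent TU-679068:
  Base: filing + 16 years → 22 November 2020.
  Opposition Stay Credit: +596 days → 11 July 2022.
  Administrative Delay Adjustment: +574 days → 5 February 2024.
Terminal disclaimer: TU-631661 expires on the earlier of 25 August 2024 and 5 February 2024.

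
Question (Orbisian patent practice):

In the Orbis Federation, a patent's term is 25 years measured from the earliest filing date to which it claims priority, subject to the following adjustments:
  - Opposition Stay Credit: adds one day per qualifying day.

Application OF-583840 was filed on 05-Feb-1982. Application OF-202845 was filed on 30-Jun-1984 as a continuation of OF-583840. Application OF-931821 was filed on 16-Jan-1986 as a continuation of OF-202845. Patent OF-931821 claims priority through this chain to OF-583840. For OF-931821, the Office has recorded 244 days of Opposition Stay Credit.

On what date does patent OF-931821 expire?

2007-10-07

Earliest priority filing: 5 February 1982.
Base term: 5 February 1982 + 25 years → 5 February 2007.
Opposition Stay Credit: +244 days → 7 October 2007.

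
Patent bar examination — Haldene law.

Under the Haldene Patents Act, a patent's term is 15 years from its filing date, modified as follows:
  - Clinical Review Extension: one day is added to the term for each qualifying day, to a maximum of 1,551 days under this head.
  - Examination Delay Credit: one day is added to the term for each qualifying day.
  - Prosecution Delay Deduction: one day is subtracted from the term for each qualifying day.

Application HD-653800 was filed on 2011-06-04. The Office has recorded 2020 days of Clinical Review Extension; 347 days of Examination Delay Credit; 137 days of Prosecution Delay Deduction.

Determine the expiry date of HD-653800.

Base term: filing date + 15 years → 4 June 2026.
Clinical Review Extension: 2020 days claimed exceeds the 1551-day cap, so +1551 days → 2 September 2030.
Examination Delay Credit: +347 days → 15 August 2031.
Prosecution Delay Deduction: −137 days → 31 March 2031.

2031-03-31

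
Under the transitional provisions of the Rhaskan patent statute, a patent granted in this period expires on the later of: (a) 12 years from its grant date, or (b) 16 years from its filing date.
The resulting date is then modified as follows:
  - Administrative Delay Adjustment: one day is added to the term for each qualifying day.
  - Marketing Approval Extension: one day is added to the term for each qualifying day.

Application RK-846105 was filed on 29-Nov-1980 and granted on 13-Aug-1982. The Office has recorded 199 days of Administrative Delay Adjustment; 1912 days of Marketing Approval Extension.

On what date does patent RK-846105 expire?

(a) grant + 12 years → 13 August 1994.
(b) filing + 16 years → 29 November 1996.
Later of the two: 29 November 1996.
Administrative Delay Adjustment: +199 days → 16 June 1997.
Marketing Approval Extension: +1912 days → 10 September 2002.

September 10, 2002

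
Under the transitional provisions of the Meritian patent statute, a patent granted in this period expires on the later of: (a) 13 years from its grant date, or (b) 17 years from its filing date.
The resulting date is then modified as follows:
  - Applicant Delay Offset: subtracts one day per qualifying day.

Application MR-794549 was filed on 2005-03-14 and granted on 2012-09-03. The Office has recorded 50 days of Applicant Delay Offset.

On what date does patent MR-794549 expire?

(a) grant + 13 years → 3 September 2025.
(b) filing + 17 years → 14 March 2022.
Later of the two: 3 September 2025.
Applicant Delay Offset: −50 days → 15 July 2025.

2025-07-15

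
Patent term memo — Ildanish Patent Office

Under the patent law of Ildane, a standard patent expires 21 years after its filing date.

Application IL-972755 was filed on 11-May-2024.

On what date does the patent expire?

May 11, 2045

Filing date + 21 years → 11 May 2045.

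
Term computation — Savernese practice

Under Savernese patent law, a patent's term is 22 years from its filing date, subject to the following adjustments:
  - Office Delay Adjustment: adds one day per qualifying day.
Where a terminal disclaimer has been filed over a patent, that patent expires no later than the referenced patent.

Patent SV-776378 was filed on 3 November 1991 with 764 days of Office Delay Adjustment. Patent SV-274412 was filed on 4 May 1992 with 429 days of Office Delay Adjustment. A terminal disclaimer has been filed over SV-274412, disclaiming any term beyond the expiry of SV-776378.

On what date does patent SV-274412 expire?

2015-07-07

Natural term of SV-274412:
  Base: filing + 22 years → 4 May 2014.
  Office Delay Adjustment: +429 days → 7 July 2015.
Expiry of referenced patent SV-776378:
  Base: filing + 22 years → 3 November 2013.
  Office Delay Adjustment: +764 days → 7 December 2015.
Terminal disclaimer: SV-274412 expires on the earlier of 7 July 2015 and 7 December 2015.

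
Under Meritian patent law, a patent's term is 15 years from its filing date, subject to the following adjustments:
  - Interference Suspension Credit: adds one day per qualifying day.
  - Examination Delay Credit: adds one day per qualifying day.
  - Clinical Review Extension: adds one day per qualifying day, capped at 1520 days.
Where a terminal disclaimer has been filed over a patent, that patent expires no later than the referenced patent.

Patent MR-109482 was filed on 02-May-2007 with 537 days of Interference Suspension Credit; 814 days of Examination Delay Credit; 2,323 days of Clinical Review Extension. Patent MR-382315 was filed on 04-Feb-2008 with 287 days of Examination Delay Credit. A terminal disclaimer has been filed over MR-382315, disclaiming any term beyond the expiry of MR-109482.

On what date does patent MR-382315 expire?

Natural term of MR-382315:
  Base: filing + 15 years → 4 February 2023.
  Examination Delay Credit: +287 days → 18 November 2023.
Expiry of referenced patent MR-109482:
  Base: filing + 15 years → 2 May 2022.
  Interference Suspension Credit: +537 days → 21 October 2023.
  Examination Delay Credit: +814 days → 12 January 2026.
  Clinical Review Extension: 2323 days claimed exceeds the 1520-day cap, so +1520 days → 12 March 2030.
Terminal disclaimer: MR-382315 expires on the earlier of 18 November 2023 and 12 March 2030.

November 18, 2023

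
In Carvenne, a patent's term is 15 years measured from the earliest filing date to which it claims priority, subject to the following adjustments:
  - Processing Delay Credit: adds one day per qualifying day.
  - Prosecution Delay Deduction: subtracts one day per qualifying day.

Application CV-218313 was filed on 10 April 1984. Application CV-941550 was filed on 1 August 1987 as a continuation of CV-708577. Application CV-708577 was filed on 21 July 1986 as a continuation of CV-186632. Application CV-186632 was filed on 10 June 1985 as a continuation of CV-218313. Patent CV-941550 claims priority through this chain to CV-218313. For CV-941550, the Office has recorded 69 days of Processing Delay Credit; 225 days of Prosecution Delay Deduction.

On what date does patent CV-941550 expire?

November 5, 1998

Earliest priority filing: 10 April 1984.
Base term: 10 April 1984 + 15 years → 10 April 1999.
Processing Delay Credit: +69 days → 18 June 1999.
Prosecution Delay Deduction: −225 days → 5 November 1998.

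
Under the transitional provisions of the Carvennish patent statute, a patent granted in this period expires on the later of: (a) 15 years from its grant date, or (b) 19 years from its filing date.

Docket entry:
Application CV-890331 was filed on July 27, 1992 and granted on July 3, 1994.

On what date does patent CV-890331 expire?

2011-07-27

(a) grant + 15 years → 3 July 2009.
(b) filing + 19 years → 27 July 2011.
Later of the two: 27 July 2011.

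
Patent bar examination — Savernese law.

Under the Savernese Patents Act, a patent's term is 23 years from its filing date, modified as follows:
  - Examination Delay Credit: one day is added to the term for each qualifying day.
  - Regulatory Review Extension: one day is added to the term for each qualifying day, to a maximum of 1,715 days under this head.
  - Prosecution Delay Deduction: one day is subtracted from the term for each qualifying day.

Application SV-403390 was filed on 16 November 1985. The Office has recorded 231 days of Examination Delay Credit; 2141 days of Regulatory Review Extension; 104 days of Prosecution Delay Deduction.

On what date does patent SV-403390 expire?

December 2, 2013

Base term: filing date + 23 years → 16 November 2008.
Examination Delay Credit: +231 days → 5 July 2009.
Regulatory Review Extension: 2141 days claimed exceeds the 1715-day cap, so +1715 days → 16 March 2014.
Prosecution Delay Deduction: −104 days → 2 December 2013.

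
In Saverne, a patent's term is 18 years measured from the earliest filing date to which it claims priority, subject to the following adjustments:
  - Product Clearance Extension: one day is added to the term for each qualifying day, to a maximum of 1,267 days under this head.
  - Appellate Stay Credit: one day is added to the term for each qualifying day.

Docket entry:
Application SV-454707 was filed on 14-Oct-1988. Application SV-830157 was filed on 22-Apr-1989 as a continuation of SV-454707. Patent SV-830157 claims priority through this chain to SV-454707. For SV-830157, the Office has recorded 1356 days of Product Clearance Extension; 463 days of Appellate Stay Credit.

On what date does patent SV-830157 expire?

Earliest priority filing: 14 October 1988.
Base term: 14 October 1988 + 18 years → 14 October 2006.
Product Clearance Extension: 1356 days claimed exceeds the 1267-day cap, so +1267 days → 3 April 2010.
Appellate Stay Credit: +463 days → 10 July 2011.

2011-07-10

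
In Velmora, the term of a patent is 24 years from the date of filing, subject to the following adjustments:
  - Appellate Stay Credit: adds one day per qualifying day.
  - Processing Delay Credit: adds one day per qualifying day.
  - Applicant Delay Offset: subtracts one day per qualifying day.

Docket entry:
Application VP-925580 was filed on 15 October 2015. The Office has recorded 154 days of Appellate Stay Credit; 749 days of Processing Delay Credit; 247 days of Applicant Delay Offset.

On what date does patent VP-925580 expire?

Base term: filing date + 24 years → 15 October 2039.
Appellate Stay Credit: +154 days → 17 March 2040.
Processing Delay Credit: +749 days → 5 April 2042.
Applicant Delay Offset: −247 days → 1 August 2041.

August 1, 2041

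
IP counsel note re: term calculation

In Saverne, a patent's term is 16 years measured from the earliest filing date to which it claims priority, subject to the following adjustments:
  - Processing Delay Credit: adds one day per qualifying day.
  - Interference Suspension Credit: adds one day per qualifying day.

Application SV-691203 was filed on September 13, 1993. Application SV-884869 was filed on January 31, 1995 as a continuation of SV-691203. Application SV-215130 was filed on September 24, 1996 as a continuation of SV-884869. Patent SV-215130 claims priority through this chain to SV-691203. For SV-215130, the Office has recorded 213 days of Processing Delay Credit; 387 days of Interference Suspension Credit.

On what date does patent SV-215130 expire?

Earliest priority filing: 13 September 1993.
Base term: 13 September 1993 + 16 years → 13 September 2009.
Processing Delay Credit: +213 days → 14 April 2010.
Interference Suspension Credit: +387 days → 6 May 2011.

May 6, 2011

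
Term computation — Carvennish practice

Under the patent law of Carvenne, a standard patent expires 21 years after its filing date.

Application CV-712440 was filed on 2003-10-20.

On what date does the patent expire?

2024-10-20

Filing date + 21 years → 20 October 2024.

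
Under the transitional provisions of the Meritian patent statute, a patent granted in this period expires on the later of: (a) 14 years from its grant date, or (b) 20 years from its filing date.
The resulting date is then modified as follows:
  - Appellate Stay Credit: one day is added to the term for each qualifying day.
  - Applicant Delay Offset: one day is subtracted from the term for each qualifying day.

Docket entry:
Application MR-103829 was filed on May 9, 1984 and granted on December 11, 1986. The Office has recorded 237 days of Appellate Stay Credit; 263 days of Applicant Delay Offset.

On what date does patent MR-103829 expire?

(a) grant + 14 years → 11 December 2000.
(b) filing + 20 years → 9 May 2004.
Later of the two: 9 May 2004.
Appellate Stay Credit: +237 days → 1 January 2005.
Applicant Delay Offset: −263 days → 13 April 2004.

2004-04-13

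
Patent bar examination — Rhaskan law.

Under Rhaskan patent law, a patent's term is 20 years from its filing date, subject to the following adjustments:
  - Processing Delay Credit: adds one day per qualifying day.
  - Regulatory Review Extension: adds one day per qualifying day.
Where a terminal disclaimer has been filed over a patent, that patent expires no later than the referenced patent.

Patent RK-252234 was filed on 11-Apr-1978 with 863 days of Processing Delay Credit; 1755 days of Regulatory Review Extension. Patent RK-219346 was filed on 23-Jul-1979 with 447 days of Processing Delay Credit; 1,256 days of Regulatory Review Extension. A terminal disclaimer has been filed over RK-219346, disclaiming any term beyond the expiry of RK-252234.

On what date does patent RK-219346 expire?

Natural term of RK-219346:
  Base: filing + 20 years → 23 July 1999.
  Processing Delay Credit: +447 days → 12 October 2000.
  Regulatory Review Extension: +1256 days → 21 March 2004.
Expiry of referenced patent RK-252234:
  Base: filing + 20 years → 11 April 1998.
  Processing Delay Credit: +863 days → 21 August 2000.
  Regulatory Review Extension: +1755 days → 11 June 2005.
Terminal disclaimer: RK-219346 expires on the earlier of 21 March 2004 and 11 June 2005.

2004-03-21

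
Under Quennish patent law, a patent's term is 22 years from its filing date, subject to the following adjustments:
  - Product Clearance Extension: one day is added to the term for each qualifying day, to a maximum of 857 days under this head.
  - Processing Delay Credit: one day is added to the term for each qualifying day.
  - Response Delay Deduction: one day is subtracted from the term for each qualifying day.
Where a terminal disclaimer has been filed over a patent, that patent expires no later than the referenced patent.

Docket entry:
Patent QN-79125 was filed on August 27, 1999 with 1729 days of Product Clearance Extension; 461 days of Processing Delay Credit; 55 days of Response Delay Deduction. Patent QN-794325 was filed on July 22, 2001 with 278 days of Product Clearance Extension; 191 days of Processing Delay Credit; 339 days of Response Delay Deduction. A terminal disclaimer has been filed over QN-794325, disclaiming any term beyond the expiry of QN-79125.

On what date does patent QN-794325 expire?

2023-11-29

Natural term of QN-794325:
  Base: filing + 22 years → 22 July 2023.
  Product Clearance Extension: 278 days (within the 857-day cap) → +278 days → 25 April 2024.
  Processing Delay Credit: +191 days → 2 November 2024.
  Response Delay Deduction: −339 days → 29 November 2023.
Expiry of referenced patent QN-79125:
  Base: filing + 22 years → 27 August 2021.
  Product Clearance Extension: 1729 days claimed exceeds the 857-day cap, so +857 days → 1 January 2024.
  Processing Delay Credit: +461 days → 6 April 2025.
  Response Delay Deduction: −55 days → 10 February 2025.
Terminal disclaimer: QN-794325 expires on the earlier of 29 November 2023 and 10 February 2025.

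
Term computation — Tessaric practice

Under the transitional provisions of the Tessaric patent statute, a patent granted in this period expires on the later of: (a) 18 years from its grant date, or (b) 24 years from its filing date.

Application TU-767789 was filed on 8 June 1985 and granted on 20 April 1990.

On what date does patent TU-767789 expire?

(a) grant + 18 years → 20 April 2008.
(b) filing + 24 years → 8 June 2009.
Later of the two: 8 June 2009.

June 8, 2009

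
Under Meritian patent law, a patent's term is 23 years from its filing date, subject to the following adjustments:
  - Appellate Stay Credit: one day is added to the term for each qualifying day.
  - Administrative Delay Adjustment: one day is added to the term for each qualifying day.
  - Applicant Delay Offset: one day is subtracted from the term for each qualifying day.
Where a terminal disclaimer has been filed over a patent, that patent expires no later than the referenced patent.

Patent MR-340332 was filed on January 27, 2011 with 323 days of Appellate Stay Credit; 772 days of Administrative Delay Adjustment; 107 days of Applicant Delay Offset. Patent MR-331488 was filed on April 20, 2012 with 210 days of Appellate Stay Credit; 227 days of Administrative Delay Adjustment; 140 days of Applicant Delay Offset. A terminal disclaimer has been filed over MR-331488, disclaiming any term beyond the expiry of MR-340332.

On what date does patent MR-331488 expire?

Natural term of MR-331488:
  Base: filing + 23 years → 20 April 2035.
  Appellate Stay Credit: +210 days → 16 November 2035.
  Administrative Delay Adjustment: +227 days → 30 June 2036.
  Applicant Delay Offset: −140 days → 11 February 2036.
Expiry of referenced patent MR-340332:
  Base: filing + 23 years → 27 January 2034.
  Appellate Stay Credit: +323 days → 16 December 2034.
  Administrative Delay Adjustment: +772 days → 26 January 2037.
  Applicant Delay Offset: −107 days → 11 October 2036.
Terminal disclaimer: MR-331488 expires on the earlier of 11 February 2036 and 11 October 2036.

2036-02-11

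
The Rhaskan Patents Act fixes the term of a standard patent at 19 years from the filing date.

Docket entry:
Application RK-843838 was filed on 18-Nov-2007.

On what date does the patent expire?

2026-11-18

Filing date + 19 years → 18 November 2026.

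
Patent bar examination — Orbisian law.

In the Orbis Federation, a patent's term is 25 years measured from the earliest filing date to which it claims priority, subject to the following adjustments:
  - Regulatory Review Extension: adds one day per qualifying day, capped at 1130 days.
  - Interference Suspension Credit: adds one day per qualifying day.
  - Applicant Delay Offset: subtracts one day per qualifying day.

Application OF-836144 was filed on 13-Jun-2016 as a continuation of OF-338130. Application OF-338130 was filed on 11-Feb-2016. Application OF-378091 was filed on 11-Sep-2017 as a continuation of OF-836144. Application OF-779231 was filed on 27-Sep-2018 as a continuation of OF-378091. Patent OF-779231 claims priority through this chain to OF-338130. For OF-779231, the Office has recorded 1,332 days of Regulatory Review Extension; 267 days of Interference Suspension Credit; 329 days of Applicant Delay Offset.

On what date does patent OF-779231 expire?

Earliest priority filing: 11 February 2016.
Base term: 11 February 2016 + 25 years → 11 February 2041.
Regulatory Review Extension: 1332 days claimed exceeds the 1130-day cap, so +1130 days → 17 March 2044.
Interference Suspension Credit: +267 days → 9 December 2044.
Applicant Delay Offset: −329 days → 15 January 2044.

2044-01-15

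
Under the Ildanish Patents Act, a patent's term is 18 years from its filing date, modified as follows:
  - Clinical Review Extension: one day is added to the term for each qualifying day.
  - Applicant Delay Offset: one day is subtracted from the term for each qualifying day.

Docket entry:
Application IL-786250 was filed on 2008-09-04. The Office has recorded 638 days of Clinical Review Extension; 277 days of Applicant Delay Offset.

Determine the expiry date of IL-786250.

August 31, 2027

Base term: filing date + 18 years → 4 September 2026.
Clinical Review Extension: +638 days → 3 June 2028.
Applicant Delay Offset: −277 days → 31 August 2027.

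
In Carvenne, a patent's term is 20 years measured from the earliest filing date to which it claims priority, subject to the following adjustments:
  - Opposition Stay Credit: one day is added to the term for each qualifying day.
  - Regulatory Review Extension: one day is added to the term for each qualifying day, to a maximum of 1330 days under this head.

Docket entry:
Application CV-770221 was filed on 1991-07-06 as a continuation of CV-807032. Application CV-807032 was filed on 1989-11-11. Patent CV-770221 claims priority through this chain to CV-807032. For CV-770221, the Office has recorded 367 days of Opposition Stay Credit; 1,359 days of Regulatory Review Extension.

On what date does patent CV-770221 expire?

Earliest priority filing: 11 November 1989.
Base term: 11 November 1989 + 20 years → 11 November 2009.
Opposition Stay Credit: +367 days → 13 November 2010.
Regulatory Review Extension: 1359 days claimed exceeds the 1330-day cap, so +1330 days → 5 July 2014.

July 5, 2014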